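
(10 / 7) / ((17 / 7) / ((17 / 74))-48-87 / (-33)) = -0.04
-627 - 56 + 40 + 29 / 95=-61056 / 95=-642.69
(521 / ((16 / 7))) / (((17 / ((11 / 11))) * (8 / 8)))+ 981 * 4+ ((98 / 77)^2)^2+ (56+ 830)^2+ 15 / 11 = 3141826415199 / 3982352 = 788937.40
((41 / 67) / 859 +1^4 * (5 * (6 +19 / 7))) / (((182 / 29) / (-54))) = -1057288032 / 2820097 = -374.91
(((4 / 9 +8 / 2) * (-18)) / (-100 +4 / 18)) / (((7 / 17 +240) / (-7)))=-42840 / 1835063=-0.02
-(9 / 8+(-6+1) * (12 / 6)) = 71 / 8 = 8.88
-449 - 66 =-515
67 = 67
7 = 7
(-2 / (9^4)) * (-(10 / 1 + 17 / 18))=0.00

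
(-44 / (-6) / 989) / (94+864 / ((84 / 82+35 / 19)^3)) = 122478216707 / 2158596359499729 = 0.00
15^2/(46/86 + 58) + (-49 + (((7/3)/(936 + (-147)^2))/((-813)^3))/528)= -45.16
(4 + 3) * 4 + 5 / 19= 537 / 19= 28.26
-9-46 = -55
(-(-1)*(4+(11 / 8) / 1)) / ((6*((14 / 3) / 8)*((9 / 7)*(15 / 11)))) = 473 / 540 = 0.88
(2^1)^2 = 4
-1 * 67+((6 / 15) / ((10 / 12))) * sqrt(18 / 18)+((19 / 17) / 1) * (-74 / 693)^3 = -9409136280347 / 141445336725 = -66.52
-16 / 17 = -0.94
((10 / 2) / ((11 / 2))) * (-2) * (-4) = 7.27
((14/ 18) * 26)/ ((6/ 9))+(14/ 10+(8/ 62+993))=476561/ 465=1024.86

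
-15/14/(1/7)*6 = -45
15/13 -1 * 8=-89/13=-6.85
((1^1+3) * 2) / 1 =8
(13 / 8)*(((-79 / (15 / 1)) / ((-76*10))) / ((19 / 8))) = 1027 / 216600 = 0.00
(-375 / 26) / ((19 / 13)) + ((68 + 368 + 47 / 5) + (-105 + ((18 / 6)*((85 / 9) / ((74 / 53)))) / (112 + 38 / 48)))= 6293509159 / 19030210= 330.71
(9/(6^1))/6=1/4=0.25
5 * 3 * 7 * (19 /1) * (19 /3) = 12635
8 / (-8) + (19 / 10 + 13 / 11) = 229 / 110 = 2.08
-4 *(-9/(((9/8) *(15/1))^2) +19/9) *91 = -1532804/2025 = -756.94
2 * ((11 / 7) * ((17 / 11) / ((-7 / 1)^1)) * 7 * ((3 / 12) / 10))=-17 / 140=-0.12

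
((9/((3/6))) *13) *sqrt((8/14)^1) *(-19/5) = -8892 *sqrt(7)/35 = -672.17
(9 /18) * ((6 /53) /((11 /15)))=45 /583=0.08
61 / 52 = 1.17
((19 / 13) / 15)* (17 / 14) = 323 / 2730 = 0.12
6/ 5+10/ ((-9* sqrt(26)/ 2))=6/ 5 -10* sqrt(26)/ 117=0.76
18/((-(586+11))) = -6/199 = -0.03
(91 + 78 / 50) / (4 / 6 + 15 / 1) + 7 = 15167 / 1175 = 12.91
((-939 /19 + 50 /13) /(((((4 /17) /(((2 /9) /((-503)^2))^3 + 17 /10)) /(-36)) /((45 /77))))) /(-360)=-38411029511627176758108913 /1996046225260631778714480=-19.24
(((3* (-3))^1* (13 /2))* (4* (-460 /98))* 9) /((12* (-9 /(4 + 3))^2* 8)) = 1495 /24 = 62.29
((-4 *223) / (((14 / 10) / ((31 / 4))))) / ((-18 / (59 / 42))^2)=-120320765 / 4000752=-30.07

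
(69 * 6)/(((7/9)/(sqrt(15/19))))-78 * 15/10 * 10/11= -1170/11 + 3726 * sqrt(285)/133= 366.58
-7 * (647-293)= -2478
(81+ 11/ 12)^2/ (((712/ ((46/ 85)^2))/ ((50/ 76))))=511166881/ 281490624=1.82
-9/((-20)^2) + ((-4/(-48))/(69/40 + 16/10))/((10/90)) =0.20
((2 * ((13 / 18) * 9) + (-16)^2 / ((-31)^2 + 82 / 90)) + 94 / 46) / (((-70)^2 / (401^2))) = 26640384073 / 53025350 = 502.41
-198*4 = -792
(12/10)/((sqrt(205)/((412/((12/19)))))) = 54.67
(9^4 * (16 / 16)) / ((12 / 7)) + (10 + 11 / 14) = 3838.04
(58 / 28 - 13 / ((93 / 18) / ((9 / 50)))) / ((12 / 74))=649757 / 65100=9.98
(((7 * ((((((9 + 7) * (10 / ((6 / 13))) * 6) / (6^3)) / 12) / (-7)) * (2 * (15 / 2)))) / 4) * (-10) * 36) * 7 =7583.33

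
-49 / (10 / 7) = -343 / 10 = -34.30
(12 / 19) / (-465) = -4 / 2945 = -0.00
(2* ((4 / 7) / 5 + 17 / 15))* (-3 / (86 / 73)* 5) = -31.77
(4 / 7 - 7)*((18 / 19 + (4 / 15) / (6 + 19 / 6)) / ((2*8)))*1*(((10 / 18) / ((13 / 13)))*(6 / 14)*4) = -7653 / 20482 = -0.37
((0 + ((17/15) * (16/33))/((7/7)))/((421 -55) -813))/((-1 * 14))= 0.00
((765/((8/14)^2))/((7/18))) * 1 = 48195/8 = 6024.38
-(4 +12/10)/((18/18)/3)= -78/5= -15.60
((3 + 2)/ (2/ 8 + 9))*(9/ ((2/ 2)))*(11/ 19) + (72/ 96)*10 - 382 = -522587/ 1406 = -371.68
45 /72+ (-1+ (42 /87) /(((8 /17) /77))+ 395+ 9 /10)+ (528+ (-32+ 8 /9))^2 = 23243174999 /93960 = 247373.08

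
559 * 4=2236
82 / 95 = 0.86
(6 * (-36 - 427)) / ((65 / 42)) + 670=-73126 / 65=-1125.02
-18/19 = -0.95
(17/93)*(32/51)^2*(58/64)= 928/14229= 0.07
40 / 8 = 5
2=2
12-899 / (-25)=47.96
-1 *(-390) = 390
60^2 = 3600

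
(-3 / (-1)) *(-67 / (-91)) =201 / 91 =2.21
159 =159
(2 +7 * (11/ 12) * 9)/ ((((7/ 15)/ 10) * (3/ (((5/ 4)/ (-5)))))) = -5975/ 56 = -106.70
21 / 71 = 0.30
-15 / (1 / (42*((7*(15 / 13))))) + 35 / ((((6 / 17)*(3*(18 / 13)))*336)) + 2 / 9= -1028705507 / 202176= -5088.17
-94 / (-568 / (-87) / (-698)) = 1427061 / 142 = 10049.73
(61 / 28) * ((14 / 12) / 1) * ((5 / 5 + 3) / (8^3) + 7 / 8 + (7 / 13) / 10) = 475373 / 199680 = 2.38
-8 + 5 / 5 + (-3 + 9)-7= -8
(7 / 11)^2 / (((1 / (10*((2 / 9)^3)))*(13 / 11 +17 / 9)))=245 / 16929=0.01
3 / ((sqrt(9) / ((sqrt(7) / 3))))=sqrt(7) / 3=0.88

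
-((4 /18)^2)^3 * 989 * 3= -63296 /177147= -0.36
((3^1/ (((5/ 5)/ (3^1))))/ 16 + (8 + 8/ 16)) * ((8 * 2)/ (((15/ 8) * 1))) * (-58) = -13456/ 3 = -4485.33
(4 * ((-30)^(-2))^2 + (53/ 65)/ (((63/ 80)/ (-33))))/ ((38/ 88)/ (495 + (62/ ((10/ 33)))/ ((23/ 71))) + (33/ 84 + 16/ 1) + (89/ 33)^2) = -23008301554678/ 15936753369375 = -1.44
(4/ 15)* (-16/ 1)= -64/ 15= -4.27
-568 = -568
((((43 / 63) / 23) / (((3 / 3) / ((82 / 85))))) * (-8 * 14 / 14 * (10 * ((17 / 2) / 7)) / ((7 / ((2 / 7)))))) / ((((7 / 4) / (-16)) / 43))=155256832 / 3479049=44.63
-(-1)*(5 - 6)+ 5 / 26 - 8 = -229 / 26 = -8.81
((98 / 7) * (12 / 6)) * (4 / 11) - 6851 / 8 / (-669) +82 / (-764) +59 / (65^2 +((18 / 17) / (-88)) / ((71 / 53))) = 11.37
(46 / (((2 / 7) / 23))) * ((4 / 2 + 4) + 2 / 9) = 207368 / 9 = 23040.89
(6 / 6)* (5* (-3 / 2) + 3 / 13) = -7.27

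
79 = 79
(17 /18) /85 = 1 /90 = 0.01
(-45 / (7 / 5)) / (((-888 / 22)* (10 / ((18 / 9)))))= 165 / 1036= 0.16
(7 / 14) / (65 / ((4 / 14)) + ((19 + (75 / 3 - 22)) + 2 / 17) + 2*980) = 17 / 75127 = 0.00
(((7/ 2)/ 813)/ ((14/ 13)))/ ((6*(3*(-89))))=-13/ 5209704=-0.00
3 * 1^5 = 3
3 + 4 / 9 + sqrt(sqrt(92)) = sqrt(2)*23^(1 / 4) + 31 / 9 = 6.54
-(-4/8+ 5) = -9/2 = -4.50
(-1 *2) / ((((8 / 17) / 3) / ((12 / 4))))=-153 / 4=-38.25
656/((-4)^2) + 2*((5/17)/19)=13253/323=41.03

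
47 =47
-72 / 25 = -2.88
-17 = -17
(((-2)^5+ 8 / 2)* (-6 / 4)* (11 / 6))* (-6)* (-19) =8778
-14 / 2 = -7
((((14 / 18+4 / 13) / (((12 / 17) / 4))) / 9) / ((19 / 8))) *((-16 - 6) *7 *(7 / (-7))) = 2659888 / 60021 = 44.32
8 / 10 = 4 / 5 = 0.80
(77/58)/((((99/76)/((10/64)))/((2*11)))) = 7315/2088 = 3.50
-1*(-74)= 74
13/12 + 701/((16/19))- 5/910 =3640795/4368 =833.52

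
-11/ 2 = -5.50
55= 55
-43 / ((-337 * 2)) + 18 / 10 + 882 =2978621 / 3370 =883.86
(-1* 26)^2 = 676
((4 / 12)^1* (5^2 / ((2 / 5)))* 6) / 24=125 / 24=5.21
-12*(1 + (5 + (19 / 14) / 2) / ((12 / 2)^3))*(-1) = 2069 / 168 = 12.32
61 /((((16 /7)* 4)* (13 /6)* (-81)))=-427 /11232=-0.04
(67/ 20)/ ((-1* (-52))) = 67/ 1040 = 0.06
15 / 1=15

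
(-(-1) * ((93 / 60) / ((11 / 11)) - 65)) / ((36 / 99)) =-13959 / 80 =-174.49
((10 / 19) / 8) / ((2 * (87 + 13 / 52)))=5 / 13262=0.00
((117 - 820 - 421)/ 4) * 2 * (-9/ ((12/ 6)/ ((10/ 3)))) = 8430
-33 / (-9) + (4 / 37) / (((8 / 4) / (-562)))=-2965 / 111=-26.71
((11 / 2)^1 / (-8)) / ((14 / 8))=-11 / 28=-0.39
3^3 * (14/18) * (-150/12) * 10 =-2625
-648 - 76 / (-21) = -13532 / 21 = -644.38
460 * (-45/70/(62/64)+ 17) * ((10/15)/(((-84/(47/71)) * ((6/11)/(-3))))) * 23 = 4847663425/970641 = 4994.29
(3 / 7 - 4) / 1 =-25 / 7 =-3.57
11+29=40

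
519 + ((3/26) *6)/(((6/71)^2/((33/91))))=2622261/4732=554.15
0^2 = 0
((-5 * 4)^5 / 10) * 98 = -31360000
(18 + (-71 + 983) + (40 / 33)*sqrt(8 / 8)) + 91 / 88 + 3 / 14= 1723187 / 1848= 932.46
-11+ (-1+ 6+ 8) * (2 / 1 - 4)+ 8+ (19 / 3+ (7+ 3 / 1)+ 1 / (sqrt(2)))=-38 / 3+ sqrt(2) / 2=-11.96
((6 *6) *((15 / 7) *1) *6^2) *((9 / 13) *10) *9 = 15746400 / 91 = 173037.36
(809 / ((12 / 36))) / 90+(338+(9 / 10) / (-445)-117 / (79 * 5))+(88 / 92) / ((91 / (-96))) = 401367648698 / 1103691225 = 363.66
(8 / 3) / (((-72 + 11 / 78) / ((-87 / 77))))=18096 / 431585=0.04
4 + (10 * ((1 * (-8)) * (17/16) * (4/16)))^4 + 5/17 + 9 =887468481/4352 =203921.99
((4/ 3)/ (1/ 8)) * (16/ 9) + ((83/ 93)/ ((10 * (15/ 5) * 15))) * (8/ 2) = 132322/ 6975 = 18.97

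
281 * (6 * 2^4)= 26976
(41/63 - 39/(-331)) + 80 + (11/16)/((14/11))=7751005/95328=81.31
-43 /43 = -1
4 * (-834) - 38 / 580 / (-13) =-12576701 / 3770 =-3335.99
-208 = -208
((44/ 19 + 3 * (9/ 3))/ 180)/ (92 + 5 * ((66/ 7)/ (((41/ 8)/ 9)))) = 12341/ 34312176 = 0.00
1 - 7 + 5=-1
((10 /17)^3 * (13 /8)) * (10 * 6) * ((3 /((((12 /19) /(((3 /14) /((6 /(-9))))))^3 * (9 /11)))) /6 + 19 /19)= 62973031875 /3451205632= 18.25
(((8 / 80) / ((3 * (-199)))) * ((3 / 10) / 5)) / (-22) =0.00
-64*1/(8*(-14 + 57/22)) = 176/251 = 0.70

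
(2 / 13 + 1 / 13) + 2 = 2.23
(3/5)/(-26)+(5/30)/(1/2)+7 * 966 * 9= 23734741/390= 60858.31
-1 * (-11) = 11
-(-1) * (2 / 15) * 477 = 318 / 5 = 63.60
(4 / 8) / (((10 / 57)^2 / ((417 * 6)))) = 40644.99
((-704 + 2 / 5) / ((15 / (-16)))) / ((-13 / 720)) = -2701824 / 65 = -41566.52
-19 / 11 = -1.73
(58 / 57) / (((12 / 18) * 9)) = 29 / 171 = 0.17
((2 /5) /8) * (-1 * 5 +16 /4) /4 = -1 /80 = -0.01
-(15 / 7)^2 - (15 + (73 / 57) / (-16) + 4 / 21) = -293485 / 14896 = -19.70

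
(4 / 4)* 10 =10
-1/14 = -0.07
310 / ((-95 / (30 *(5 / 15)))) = -620 / 19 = -32.63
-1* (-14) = 14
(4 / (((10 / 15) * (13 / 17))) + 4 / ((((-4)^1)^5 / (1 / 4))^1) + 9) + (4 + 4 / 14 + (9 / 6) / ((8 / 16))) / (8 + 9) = 1609637 / 93184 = 17.27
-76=-76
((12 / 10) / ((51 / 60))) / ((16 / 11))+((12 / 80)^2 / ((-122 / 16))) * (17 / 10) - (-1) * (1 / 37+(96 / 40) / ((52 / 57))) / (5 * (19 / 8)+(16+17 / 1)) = 1.02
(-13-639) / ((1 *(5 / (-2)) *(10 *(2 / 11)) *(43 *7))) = 3586 / 7525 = 0.48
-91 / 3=-30.33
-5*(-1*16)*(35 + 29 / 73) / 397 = 206720 / 28981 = 7.13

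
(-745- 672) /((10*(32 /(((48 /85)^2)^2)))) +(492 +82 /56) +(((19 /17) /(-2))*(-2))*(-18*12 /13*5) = 38017569295753 /95005137500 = 400.16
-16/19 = -0.84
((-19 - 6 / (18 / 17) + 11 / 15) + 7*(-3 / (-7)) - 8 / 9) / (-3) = 982 / 135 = 7.27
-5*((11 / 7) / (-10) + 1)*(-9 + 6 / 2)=177 / 7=25.29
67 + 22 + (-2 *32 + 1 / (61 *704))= 1073601 / 42944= 25.00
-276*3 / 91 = -828 / 91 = -9.10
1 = 1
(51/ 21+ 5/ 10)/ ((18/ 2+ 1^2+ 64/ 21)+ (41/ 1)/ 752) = 46248/ 206909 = 0.22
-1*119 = -119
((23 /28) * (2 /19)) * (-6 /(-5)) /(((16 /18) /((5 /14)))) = 621 /14896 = 0.04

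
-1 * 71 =-71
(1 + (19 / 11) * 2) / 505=49 / 5555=0.01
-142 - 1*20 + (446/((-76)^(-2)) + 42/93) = 79853968/31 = 2575934.45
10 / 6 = 5 / 3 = 1.67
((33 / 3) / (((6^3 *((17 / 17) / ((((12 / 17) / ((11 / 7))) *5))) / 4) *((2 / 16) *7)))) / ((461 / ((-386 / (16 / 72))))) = -15440 / 7837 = -1.97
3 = 3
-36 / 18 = -2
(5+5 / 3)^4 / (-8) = -20000 / 81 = -246.91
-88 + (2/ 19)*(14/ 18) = -15034/ 171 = -87.92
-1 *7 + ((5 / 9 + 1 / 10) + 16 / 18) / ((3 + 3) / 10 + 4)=-2759 / 414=-6.66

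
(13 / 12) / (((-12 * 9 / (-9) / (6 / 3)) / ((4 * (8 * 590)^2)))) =144809600 / 9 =16089955.56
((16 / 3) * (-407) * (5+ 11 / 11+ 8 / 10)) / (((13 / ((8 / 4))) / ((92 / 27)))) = -40739072 / 5265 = -7737.72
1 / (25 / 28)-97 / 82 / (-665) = 305853 / 272650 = 1.12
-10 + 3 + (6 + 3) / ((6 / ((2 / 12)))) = -27 / 4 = -6.75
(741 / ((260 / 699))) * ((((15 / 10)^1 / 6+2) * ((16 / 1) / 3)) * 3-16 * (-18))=3227283 / 5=645456.60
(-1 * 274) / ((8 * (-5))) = 137 / 20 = 6.85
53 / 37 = 1.43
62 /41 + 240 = 9902 /41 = 241.51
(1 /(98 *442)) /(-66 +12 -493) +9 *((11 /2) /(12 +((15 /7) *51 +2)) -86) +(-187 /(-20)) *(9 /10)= -782315733096823 /1022389713800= -765.18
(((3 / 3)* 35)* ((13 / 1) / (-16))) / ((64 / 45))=-20475 / 1024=-20.00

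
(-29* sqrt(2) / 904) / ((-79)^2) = -29* sqrt(2) / 5641864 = -0.00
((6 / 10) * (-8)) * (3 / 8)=-9 / 5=-1.80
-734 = -734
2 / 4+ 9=19 / 2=9.50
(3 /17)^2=9 /289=0.03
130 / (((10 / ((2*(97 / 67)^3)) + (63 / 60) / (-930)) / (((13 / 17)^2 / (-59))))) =-124318840022000 / 158868673391739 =-0.78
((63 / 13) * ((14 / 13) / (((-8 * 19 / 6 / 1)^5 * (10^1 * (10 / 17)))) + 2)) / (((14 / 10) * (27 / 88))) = 36258012558713 / 1606889207040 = 22.56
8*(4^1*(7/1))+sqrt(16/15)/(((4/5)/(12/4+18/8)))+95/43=7*sqrt(15)/4+9727/43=232.99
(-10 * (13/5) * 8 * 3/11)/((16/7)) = -273/11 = -24.82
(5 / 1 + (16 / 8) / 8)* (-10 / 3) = -35 / 2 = -17.50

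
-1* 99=-99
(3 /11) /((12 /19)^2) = 361 /528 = 0.68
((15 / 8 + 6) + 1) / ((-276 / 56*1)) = -497 / 276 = -1.80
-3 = -3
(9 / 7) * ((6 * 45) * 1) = 2430 / 7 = 347.14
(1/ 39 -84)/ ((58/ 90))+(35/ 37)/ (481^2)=-32348271110/ 248250353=-130.31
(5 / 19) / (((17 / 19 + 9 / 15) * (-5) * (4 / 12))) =-15 / 142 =-0.11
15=15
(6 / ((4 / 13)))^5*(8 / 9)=10024911 / 4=2506227.75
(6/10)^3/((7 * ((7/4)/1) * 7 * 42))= 18/300125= 0.00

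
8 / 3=2.67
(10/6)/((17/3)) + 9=158/17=9.29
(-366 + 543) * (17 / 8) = 3009 / 8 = 376.12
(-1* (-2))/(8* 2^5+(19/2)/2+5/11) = 88/11493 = 0.01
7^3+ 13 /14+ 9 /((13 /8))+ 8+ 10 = 66879 /182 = 367.47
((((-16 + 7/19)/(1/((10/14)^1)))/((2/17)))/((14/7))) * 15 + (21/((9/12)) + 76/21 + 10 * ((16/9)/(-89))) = -289929907/426132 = -680.38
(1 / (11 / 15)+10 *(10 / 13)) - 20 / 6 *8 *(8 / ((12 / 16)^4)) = -23114435 / 34749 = -665.18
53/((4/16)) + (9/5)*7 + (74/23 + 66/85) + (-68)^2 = 9486821/1955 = 4852.59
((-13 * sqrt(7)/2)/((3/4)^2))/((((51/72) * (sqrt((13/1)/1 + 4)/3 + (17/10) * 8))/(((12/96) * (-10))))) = -26000 * sqrt(119)/700247 + 62400 * sqrt(7)/41191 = 3.60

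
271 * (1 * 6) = 1626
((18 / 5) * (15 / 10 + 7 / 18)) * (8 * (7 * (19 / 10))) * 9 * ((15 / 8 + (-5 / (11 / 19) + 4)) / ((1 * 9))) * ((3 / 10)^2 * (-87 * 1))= 15643.57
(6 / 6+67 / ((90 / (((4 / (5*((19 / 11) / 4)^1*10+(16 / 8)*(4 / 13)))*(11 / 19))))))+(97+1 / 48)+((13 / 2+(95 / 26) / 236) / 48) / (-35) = 73212738462719 / 746348383872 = 98.09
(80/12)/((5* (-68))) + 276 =14075/51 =275.98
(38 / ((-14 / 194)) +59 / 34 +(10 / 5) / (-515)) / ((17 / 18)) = -578966769 / 1041845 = -555.71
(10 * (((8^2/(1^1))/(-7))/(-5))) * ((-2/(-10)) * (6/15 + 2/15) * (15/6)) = 512/105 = 4.88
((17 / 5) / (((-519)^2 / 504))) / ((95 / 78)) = 74256 / 14216275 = 0.01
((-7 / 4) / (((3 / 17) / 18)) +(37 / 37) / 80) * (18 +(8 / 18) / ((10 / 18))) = -671113 / 200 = -3355.56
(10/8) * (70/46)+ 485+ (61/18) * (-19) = 349841/828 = 422.51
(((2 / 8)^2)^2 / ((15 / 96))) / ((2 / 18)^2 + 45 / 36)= 0.02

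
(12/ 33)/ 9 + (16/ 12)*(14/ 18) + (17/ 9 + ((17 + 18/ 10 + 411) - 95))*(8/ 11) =365224/ 1485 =245.94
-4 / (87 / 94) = -376 / 87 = -4.32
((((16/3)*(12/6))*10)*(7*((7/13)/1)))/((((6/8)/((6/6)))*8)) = 7840/117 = 67.01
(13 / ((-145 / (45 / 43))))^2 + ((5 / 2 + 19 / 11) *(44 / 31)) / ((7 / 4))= 37416039 / 10885063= 3.44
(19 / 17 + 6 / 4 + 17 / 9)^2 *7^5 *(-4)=-31960880287 / 23409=-1365324.46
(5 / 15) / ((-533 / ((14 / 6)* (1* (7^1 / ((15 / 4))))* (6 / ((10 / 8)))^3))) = -100352 / 333125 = -0.30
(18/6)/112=0.03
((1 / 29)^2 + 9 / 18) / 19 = 843 / 31958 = 0.03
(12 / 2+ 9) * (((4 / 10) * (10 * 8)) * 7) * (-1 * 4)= -13440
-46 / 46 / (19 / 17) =-17 / 19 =-0.89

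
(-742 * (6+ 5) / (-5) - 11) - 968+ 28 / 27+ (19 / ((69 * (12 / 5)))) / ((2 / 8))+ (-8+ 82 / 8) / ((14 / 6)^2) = 398808097 / 608580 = 655.31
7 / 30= 0.23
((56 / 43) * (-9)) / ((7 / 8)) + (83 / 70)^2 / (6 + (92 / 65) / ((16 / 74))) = -456482489 / 34365170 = -13.28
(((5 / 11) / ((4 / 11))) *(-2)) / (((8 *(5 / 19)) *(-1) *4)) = 19 / 64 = 0.30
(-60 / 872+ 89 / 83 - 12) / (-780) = 198971 / 14113320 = 0.01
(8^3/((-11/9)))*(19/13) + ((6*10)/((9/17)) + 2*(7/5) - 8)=-504.12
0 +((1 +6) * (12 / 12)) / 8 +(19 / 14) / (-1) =-27 / 56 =-0.48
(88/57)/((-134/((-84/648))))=154/103113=0.00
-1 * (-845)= 845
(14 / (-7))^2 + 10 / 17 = 78 / 17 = 4.59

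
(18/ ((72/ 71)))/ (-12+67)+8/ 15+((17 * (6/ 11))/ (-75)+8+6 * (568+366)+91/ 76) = 175996699/ 31350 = 5613.93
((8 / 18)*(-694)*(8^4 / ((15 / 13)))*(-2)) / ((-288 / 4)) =-36954112 / 1215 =-30414.91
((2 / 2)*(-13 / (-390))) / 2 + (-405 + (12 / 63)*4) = -56591 / 140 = -404.22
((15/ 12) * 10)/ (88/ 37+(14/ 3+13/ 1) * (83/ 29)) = 80475/ 340838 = 0.24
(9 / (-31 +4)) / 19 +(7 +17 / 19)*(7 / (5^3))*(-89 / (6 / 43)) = -80372 / 285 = -282.01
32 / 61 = 0.52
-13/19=-0.68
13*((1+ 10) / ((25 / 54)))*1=7722 / 25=308.88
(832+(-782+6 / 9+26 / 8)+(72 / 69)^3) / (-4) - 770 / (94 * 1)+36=385525873 / 27448752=14.05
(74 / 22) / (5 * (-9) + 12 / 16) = -148 / 1947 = -0.08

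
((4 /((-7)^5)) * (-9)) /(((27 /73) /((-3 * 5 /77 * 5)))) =-0.01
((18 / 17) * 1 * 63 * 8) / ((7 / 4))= 5184 / 17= 304.94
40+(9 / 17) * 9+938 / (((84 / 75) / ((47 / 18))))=1365721 / 612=2231.57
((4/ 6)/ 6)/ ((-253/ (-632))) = 632/ 2277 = 0.28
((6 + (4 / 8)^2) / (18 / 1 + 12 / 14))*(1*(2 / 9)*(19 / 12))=3325 / 28512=0.12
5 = 5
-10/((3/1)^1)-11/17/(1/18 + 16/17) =-3644/915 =-3.98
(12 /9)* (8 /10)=16 /15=1.07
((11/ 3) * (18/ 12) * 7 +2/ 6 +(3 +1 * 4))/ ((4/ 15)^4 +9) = 4640625/ 911762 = 5.09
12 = 12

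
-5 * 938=-4690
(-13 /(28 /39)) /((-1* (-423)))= -169 /3948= -0.04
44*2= 88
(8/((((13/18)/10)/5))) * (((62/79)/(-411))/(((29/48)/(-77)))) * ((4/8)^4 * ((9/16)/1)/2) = 9667350/4080271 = 2.37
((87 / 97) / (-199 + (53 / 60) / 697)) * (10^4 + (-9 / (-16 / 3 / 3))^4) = -635260277320785 / 13225923690496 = -48.03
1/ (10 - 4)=1/ 6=0.17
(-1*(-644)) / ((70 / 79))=3634 / 5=726.80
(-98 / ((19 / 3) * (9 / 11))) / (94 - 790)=539 / 19836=0.03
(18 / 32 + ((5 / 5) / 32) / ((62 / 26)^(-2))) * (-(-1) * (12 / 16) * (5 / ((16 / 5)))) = 0.87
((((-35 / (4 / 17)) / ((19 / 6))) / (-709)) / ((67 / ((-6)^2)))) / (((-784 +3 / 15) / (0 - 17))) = 2731050 / 3537120883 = 0.00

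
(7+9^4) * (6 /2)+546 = 20250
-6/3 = -2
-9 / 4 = -2.25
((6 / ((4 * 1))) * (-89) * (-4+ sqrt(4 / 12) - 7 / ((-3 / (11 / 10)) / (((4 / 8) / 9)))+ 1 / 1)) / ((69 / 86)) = 5905061 / 12420 - 3827 * sqrt(3) / 69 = 379.38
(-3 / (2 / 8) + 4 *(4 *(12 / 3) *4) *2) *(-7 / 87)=-3500 / 87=-40.23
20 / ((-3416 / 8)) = -0.05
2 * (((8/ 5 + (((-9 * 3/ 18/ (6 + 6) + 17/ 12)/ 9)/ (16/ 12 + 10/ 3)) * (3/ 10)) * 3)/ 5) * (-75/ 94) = -16221/ 10528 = -1.54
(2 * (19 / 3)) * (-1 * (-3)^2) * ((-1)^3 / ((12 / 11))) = 209 / 2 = 104.50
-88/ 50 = -44/ 25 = -1.76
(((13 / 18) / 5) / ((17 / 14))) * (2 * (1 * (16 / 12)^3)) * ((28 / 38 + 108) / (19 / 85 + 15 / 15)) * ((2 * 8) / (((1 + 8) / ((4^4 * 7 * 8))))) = 53075771392 / 41553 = 1277303.00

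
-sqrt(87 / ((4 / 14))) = -sqrt(1218) / 2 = -17.45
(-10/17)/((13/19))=-0.86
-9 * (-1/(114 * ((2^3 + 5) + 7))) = 0.00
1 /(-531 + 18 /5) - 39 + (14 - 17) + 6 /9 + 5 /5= -106364 /2637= -40.34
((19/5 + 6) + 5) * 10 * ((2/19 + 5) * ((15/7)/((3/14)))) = 143560/19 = 7555.79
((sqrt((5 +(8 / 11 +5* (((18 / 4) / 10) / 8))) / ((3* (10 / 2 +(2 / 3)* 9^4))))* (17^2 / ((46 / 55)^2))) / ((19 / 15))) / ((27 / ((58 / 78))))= 397375* sqrt(67918290) / 17046817632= 0.19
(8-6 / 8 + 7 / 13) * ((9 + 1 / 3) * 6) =5670 / 13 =436.15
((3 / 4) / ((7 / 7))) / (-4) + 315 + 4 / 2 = 5069 / 16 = 316.81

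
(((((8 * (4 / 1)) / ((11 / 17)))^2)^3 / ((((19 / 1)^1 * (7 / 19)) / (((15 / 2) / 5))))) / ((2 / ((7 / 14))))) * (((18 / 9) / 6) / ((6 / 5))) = 8099224176558080 / 37202781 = 217704804.83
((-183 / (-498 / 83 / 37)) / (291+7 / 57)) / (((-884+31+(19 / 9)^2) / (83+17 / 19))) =-0.38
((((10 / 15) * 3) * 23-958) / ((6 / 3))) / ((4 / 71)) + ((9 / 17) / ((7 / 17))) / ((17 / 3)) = -963159 / 119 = -8093.77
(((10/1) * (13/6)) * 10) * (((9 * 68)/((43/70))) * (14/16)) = 8121750/43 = 188877.91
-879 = -879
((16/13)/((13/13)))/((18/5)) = 40/117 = 0.34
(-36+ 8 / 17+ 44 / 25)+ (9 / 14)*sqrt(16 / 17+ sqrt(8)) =-14352 / 425+ 9*sqrt(272+ 578*sqrt(2)) / 238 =-32.52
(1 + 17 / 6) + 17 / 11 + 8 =883 / 66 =13.38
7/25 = 0.28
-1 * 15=-15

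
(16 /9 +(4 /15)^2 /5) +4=724 /125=5.79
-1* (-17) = 17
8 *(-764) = -6112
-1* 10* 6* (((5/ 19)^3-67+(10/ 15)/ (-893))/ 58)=647800700/ 9348817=69.29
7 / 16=0.44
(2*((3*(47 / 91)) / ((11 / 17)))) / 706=2397 / 353353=0.01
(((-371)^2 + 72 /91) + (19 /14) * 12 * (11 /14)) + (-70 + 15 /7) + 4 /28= 87642838 /637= 137586.87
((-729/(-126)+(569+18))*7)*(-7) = -58093/2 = -29046.50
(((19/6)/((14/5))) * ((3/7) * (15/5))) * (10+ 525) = 152475/196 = 777.93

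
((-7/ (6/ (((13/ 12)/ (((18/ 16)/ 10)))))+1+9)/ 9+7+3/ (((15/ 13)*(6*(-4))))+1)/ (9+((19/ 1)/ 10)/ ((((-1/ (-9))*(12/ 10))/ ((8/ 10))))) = 226121/ 594864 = 0.38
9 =9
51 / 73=0.70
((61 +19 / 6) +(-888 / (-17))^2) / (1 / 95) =460040255 / 1734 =265305.80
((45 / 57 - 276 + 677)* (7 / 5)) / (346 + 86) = 26719 / 20520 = 1.30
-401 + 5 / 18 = -7213 / 18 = -400.72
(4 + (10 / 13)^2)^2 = 602176 / 28561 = 21.08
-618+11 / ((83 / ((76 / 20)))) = -256261 / 415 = -617.50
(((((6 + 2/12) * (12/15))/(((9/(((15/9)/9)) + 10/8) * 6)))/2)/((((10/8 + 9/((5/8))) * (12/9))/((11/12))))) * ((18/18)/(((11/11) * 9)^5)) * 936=0.00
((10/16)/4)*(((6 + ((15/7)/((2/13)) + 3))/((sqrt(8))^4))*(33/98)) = 52965/2809856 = 0.02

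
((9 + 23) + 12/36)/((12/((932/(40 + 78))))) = 22601/1062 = 21.28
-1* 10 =-10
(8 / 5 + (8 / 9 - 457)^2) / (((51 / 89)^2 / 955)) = 127471485785203 / 210681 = 605045000.67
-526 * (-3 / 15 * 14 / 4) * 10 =3682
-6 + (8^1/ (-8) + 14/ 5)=-21/ 5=-4.20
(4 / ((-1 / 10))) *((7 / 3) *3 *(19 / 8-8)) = 1575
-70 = -70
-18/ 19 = -0.95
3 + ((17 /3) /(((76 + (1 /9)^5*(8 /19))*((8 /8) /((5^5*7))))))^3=547493371664166814282959433539 /126180597446940253888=4338966392.15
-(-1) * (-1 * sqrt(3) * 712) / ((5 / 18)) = -12816 * sqrt(3) / 5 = -4439.59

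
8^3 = 512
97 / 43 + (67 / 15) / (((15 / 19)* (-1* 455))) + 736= 3249839636 / 4402125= 738.24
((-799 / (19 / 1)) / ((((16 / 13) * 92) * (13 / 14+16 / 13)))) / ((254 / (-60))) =4726085 / 116325904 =0.04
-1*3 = -3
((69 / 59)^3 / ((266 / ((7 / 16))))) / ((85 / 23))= 7555707 / 10613986720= 0.00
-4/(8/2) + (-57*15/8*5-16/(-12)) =-12817/24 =-534.04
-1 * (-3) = 3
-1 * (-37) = 37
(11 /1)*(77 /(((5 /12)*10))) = 5082 /25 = 203.28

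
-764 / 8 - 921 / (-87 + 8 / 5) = -72347 / 854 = -84.72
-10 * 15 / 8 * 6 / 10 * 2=-45 / 2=-22.50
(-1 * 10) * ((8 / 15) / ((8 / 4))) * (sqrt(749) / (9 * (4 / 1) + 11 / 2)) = -16 * sqrt(749) / 249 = -1.76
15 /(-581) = -15 /581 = -0.03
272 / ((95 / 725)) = 39440 / 19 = 2075.79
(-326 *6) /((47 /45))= -88020 /47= -1872.77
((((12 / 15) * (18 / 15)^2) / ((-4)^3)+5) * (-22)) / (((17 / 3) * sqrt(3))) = -27401 * sqrt(3) / 4250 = -11.17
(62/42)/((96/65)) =2015/2016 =1.00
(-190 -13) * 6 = -1218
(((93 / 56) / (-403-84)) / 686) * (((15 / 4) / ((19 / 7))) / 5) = -279 / 203121856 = -0.00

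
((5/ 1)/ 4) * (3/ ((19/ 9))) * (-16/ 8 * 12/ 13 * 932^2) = -703585440/ 247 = -2848524.05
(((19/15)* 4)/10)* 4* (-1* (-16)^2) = -38912/75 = -518.83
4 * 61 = 244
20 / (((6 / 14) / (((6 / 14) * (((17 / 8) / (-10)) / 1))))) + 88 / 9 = 199 / 36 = 5.53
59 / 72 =0.82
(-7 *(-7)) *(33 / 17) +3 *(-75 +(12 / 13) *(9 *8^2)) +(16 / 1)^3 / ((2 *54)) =8969120 / 5967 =1503.12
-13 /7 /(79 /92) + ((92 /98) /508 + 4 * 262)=1028304561 /983234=1045.84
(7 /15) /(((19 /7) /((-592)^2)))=17172736 /285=60255.21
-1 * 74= -74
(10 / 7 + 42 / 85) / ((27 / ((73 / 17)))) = 83512 / 273105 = 0.31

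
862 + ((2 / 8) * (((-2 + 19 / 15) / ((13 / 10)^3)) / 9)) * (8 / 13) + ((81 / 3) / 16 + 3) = 10693425049 / 12338352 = 866.68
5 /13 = 0.38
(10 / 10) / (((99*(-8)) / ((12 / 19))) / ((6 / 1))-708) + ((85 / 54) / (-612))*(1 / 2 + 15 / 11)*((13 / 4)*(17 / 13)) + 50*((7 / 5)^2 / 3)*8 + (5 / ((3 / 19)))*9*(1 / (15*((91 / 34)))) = 547383323987 / 2039349312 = 268.41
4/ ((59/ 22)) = 88/ 59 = 1.49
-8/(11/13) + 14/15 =-1406/165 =-8.52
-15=-15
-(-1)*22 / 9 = 22 / 9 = 2.44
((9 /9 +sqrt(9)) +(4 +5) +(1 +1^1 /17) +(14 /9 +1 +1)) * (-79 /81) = -212905 /12393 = -17.18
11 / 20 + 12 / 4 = 71 / 20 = 3.55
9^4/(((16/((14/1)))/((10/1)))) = 229635/4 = 57408.75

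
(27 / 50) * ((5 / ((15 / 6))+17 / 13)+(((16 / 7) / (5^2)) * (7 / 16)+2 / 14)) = 214407 / 113750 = 1.88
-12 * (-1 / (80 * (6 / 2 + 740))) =0.00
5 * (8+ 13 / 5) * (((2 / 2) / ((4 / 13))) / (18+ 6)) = 689 / 96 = 7.18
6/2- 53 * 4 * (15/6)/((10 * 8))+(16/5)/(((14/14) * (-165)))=-24053/6600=-3.64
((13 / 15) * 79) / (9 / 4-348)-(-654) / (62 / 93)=20346737 / 20745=980.80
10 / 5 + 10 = 12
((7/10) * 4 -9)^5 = -28629151/3125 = -9161.33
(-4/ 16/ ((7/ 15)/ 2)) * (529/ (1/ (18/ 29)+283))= -71415/ 35861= -1.99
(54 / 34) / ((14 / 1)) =27 / 238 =0.11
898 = 898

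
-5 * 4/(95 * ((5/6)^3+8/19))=-864/4103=-0.21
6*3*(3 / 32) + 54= 891 / 16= 55.69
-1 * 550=-550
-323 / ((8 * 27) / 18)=-323 / 12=-26.92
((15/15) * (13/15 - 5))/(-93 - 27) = 31/900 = 0.03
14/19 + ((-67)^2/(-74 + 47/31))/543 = 14437673/23182299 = 0.62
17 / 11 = 1.55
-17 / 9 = -1.89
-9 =-9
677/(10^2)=677/100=6.77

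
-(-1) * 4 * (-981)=-3924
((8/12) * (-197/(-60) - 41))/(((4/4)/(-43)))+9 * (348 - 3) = 4186.21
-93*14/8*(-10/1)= 3255/2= 1627.50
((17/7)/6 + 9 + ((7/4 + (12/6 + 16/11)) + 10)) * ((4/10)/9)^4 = 90956/947244375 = 0.00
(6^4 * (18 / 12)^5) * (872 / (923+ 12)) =8581788 / 935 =9178.38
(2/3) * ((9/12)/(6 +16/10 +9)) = 5/166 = 0.03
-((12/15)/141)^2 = -16/497025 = -0.00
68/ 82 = 34/ 41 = 0.83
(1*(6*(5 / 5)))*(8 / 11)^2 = 384 / 121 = 3.17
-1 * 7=-7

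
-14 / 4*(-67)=469 / 2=234.50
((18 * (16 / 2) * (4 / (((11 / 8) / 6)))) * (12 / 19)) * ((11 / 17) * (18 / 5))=5971968 / 1615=3697.81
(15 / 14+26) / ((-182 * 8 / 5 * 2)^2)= 9475 / 118716416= 0.00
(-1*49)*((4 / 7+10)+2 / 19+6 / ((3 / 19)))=-45318 / 19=-2385.16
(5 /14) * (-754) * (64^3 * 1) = -494141440 /7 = -70591634.29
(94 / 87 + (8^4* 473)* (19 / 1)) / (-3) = -12270251.03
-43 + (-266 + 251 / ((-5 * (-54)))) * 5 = -1368.35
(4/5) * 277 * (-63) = -69804/5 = -13960.80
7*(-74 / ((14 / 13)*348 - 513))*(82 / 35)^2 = 20.57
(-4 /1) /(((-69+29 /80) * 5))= 64 /5491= 0.01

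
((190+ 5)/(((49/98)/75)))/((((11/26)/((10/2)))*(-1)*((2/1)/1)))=-172840.91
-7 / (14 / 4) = -2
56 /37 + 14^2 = 7308 /37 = 197.51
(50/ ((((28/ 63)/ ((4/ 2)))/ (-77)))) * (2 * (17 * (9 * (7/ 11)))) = -3373650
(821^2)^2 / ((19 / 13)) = 5906306505853 / 19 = 310858237150.16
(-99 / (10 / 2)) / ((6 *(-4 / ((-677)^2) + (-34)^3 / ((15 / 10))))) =0.00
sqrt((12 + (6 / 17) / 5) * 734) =6 * sqrt(1778115) / 85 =94.13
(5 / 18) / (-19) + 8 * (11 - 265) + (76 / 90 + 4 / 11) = -12733157 / 6270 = -2030.81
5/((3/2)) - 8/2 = -2/3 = -0.67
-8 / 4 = -2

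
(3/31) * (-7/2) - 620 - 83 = -703.34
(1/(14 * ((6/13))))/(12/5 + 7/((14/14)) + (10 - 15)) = 65/1848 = 0.04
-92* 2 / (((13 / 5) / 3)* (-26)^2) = -690 / 2197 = -0.31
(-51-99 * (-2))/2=147/2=73.50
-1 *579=-579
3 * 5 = 15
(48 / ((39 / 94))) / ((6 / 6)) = 1504 / 13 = 115.69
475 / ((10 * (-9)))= -95 / 18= -5.28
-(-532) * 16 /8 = 1064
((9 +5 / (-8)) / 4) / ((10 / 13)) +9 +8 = 6311 / 320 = 19.72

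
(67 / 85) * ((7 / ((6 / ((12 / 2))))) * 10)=938 / 17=55.18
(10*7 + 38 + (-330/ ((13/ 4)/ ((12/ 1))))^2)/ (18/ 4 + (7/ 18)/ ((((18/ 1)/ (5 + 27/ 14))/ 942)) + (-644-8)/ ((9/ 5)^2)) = -81299328048/ 3051295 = -26644.20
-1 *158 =-158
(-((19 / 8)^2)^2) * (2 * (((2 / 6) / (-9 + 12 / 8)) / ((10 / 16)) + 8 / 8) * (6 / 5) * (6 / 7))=-27237089 / 448000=-60.80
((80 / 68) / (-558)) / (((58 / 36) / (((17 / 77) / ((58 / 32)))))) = -320 / 2007467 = -0.00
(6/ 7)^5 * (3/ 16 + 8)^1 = 63666/ 16807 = 3.79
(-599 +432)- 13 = -180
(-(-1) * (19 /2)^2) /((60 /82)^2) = 168.57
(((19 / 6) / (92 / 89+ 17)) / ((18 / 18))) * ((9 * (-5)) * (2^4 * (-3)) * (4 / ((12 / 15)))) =202920 / 107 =1896.45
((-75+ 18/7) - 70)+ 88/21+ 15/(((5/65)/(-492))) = -2017643/21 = -96078.24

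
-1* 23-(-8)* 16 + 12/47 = 4947/47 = 105.26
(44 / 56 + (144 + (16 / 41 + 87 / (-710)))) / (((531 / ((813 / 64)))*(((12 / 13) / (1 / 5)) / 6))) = 1084699993 / 240448600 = 4.51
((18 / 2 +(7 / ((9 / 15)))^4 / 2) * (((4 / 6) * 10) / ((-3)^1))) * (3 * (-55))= 826145650 / 243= 3399776.34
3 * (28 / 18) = 14 / 3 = 4.67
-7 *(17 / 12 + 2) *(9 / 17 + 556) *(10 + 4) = -19007149 / 102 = -186344.60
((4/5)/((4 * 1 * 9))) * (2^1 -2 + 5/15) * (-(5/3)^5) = -625/6561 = -0.10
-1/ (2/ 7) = -7/ 2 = -3.50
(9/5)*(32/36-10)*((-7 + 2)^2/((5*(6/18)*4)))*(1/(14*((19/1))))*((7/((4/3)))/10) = -369/3040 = -0.12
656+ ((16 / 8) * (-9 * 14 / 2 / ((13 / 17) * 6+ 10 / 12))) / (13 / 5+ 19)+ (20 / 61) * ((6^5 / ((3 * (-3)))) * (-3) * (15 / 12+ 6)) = 32847439 / 4819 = 6816.24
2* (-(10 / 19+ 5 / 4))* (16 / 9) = -120 / 19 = -6.32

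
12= 12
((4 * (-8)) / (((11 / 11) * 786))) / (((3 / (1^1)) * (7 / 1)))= -0.00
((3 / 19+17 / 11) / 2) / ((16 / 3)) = 0.16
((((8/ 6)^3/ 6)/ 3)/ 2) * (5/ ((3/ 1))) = 80/ 729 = 0.11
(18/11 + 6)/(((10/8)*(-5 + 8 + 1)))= 84/55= 1.53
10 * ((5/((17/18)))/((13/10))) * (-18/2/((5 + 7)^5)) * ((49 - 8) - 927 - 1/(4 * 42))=18606125/14257152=1.31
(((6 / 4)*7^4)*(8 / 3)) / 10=4802 / 5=960.40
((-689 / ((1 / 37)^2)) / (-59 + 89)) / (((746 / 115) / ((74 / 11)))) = -802698091 / 24618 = -32606.15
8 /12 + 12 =38 /3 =12.67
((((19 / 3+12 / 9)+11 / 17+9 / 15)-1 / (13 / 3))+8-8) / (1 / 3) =28784 / 1105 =26.05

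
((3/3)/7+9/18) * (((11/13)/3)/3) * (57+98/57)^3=412439092153/33705126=12236.69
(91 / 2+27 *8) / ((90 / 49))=25627 / 180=142.37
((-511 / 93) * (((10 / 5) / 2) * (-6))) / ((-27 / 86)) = -87892 / 837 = -105.01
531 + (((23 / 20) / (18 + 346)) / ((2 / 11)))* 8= 966673 / 1820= 531.14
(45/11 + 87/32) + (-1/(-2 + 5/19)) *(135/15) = 4221/352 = 11.99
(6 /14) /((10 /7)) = 3 /10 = 0.30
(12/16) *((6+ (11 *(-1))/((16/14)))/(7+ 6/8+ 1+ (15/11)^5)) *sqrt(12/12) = -0.20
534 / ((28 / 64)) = 1220.57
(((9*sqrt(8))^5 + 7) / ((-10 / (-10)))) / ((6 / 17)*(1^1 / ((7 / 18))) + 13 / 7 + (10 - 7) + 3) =119 / 149 + 128490624*sqrt(2) / 149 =1219552.36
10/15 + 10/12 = 3/2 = 1.50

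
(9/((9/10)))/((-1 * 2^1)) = -5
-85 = -85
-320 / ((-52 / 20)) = 1600 / 13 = 123.08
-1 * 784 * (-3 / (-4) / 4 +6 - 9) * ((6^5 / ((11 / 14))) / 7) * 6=205752960 / 11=18704814.55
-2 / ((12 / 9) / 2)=-3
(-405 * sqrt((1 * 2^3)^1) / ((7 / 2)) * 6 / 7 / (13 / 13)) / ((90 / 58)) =-6264 * sqrt(2) / 49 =-180.79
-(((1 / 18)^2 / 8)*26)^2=-169 / 1679616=-0.00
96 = 96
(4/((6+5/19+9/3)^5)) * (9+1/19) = 5603803/10554638336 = 0.00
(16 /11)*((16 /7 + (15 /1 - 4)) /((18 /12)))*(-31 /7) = -30752 /539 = -57.05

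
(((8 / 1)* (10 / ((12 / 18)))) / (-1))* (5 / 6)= -100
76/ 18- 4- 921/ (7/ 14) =-16576/ 9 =-1841.78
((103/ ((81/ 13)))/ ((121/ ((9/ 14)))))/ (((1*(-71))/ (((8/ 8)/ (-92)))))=1339/ 99586872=0.00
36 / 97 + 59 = 5759 / 97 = 59.37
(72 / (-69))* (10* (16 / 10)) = -384 / 23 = -16.70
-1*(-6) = 6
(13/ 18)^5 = 371293/ 1889568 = 0.20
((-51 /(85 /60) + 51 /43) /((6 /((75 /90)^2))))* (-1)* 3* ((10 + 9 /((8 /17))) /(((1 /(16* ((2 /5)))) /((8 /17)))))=2325340 /2193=1060.35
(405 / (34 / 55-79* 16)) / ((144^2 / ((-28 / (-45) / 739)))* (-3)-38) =51975 / 11978970086212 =0.00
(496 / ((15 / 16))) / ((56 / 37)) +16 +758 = 117974 / 105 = 1123.56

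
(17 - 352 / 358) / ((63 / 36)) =11468 / 1253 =9.15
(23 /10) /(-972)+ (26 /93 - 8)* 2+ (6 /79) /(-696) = -10660907053 /690324120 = -15.44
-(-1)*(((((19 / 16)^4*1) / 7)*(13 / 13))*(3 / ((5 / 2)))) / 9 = 130321 / 3440640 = 0.04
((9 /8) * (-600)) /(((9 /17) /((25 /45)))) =-708.33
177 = 177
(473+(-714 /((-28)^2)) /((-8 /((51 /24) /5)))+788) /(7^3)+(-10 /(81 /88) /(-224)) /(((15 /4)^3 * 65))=16062146026757 /4368821184000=3.68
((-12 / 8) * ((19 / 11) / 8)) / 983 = -57 / 173008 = -0.00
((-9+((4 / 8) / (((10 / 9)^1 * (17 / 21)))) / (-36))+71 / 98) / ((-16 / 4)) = 552509 / 266560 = 2.07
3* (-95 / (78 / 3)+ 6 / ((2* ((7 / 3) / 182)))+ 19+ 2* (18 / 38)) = 750.88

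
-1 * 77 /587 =-77 /587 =-0.13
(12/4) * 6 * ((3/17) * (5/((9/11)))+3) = 1248/17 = 73.41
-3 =-3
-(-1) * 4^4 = 256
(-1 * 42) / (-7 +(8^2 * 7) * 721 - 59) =-21 / 161471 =-0.00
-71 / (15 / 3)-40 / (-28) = -447 / 35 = -12.77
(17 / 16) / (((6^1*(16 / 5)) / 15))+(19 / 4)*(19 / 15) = 52583 / 7680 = 6.85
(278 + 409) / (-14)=-687 / 14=-49.07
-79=-79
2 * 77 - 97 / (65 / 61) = 4093 / 65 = 62.97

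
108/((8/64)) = 864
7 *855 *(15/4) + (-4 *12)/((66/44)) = 89647/4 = 22411.75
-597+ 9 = -588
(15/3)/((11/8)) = 40/11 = 3.64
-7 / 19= -0.37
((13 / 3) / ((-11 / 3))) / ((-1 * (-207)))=-13 / 2277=-0.01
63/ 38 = 1.66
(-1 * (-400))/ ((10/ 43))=1720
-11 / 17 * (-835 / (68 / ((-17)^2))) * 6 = 27555 / 2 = 13777.50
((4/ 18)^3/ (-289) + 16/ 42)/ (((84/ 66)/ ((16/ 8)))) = 0.60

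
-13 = -13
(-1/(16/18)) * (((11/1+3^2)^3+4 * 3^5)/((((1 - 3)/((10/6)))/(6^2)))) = 302805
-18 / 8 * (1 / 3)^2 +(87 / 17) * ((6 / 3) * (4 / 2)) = 1375 / 68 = 20.22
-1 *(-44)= 44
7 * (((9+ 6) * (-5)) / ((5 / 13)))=-1365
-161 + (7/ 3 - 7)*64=-1379/ 3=-459.67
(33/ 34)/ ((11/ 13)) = 39/ 34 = 1.15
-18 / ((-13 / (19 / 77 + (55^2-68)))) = 4094.65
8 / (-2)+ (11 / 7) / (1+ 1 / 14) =-38 / 15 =-2.53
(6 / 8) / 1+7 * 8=227 / 4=56.75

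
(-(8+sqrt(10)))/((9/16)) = -128/9- 16 * sqrt(10)/9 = -19.84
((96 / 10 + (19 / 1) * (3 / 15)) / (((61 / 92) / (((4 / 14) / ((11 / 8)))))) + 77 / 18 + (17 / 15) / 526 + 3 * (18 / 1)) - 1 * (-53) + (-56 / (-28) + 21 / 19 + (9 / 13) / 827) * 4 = 1452361289369566 / 11355108419655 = 127.90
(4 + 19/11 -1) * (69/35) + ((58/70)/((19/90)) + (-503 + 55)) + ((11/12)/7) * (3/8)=-101756121/234080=-434.71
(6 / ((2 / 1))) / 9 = 1 / 3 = 0.33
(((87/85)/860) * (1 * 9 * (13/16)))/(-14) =-10179/16374400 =-0.00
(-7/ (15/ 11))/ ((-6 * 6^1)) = 77/ 540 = 0.14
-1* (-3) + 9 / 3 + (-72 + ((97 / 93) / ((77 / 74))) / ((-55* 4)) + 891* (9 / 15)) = 369117317 / 787710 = 468.60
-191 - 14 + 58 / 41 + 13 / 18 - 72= -202849 / 738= -274.86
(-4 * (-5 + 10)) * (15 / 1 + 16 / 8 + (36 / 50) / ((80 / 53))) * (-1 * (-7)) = -122339 / 50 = -2446.78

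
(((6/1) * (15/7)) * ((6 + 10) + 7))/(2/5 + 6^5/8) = 5175/17017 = 0.30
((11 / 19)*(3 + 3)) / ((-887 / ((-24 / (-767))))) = -1584 / 12926251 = -0.00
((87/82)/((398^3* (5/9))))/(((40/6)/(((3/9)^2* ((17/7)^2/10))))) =75429/253313974256000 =0.00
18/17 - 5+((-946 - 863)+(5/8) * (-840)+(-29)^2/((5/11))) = -41458/85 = -487.74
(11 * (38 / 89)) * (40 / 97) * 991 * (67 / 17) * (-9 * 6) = -408477.21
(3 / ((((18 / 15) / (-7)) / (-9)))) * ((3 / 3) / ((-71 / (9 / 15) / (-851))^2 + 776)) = 293301405 / 1445127374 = 0.20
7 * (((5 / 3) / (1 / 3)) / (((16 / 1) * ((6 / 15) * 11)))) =175 / 352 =0.50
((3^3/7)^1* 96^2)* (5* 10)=1777371.43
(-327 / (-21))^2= 11881 / 49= 242.47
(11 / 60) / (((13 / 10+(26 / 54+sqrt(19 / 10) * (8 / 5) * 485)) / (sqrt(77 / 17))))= -47619 * sqrt(1309) / 2835843657566+1037124 * sqrt(248710) / 1417921828783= 0.00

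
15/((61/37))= 555/61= 9.10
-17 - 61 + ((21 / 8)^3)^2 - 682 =-113463319 / 262144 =-432.83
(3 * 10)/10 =3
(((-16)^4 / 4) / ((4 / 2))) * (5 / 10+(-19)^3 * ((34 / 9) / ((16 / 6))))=-79596885.33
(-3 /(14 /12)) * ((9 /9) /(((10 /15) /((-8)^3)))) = 13824 /7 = 1974.86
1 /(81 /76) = 76 /81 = 0.94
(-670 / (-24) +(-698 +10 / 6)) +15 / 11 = -88051 / 132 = -667.05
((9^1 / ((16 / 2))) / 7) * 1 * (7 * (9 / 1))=81 / 8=10.12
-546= -546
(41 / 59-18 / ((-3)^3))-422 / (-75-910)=312079 / 174345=1.79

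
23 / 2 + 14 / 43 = 1017 / 86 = 11.83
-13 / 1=-13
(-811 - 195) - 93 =-1099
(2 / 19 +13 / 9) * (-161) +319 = 11884 / 171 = 69.50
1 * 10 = 10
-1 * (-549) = 549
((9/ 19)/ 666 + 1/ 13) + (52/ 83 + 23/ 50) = 22076088/ 18963425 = 1.16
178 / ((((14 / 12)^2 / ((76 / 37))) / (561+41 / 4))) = 278203320 / 1813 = 153449.16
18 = 18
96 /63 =32 /21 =1.52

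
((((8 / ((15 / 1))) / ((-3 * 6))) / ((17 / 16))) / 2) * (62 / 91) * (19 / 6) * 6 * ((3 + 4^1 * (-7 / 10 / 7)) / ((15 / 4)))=-150784 / 1204875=-0.13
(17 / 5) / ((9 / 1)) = 17 / 45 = 0.38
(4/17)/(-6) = -2/51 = -0.04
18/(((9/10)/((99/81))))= 220/9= 24.44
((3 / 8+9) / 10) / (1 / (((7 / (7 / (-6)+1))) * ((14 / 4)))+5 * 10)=2205 / 117584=0.02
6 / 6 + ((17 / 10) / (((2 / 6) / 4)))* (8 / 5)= 841 / 25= 33.64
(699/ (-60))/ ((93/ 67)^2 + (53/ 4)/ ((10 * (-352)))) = -736339648/ 121540003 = -6.06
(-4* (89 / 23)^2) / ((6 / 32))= -506944 / 1587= -319.44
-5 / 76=-0.07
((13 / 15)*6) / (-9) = -26 / 45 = -0.58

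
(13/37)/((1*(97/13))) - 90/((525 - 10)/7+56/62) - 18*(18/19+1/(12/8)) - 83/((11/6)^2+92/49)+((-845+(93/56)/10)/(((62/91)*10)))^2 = 128025241012335297362179357/8351343711373099520000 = 15329.90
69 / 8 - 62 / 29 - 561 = -128647 / 232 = -554.51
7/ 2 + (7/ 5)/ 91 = 457/ 130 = 3.52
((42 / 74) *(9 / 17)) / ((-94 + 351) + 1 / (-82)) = 15498 / 13254917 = 0.00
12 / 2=6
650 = 650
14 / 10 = 7 / 5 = 1.40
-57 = -57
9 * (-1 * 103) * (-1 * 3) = 2781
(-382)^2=145924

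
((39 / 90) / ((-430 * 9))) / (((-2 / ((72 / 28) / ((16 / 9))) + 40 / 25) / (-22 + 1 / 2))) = 39 / 3520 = 0.01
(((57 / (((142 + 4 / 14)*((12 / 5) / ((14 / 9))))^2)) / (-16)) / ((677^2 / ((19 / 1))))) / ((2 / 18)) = -21669025 / 785669243784192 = -0.00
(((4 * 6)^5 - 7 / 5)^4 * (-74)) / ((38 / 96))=-469703614590634406875070639395488 / 625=-751525783345015051000113000000.00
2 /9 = 0.22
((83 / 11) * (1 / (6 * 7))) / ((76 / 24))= 83 / 1463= 0.06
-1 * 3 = -3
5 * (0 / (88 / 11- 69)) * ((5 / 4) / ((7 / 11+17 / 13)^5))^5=0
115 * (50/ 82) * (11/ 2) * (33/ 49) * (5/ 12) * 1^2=1739375/ 16072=108.22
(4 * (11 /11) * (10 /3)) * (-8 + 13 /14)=-660 /7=-94.29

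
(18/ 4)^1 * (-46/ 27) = -23/ 3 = -7.67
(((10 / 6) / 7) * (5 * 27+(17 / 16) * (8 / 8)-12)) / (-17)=-9925 / 5712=-1.74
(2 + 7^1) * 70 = 630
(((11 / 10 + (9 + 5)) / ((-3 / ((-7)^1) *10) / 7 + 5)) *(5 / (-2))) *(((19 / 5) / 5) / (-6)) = 0.85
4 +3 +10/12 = 47/6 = 7.83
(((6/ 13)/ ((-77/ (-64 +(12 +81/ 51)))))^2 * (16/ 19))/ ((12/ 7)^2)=2937796/ 112285459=0.03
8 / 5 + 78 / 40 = 71 / 20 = 3.55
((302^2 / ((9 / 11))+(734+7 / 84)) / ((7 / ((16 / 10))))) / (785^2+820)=8078806 / 194369175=0.04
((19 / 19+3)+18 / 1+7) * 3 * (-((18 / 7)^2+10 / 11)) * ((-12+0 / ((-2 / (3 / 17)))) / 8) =529047 / 539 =981.53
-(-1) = 1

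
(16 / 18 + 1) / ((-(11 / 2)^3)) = -136 / 11979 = -0.01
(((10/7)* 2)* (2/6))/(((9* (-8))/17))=-85/378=-0.22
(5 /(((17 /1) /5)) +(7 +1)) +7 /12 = 2051 /204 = 10.05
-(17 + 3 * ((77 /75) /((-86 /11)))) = -35703 /2150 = -16.61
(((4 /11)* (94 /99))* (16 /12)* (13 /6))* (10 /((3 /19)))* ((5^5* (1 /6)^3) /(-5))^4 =8856964111328125 /2000122844544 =4428.21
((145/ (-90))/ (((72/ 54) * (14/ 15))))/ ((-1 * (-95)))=-29/ 2128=-0.01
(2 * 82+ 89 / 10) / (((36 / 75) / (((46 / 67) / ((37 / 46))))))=4573205 / 14874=307.46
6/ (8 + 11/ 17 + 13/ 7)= 357/ 625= 0.57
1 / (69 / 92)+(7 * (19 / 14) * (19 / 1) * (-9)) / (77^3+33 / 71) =258618971 / 194483256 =1.33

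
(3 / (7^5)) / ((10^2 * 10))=3 / 16807000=0.00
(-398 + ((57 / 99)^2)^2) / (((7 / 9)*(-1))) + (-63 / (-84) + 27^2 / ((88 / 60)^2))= 785148668 / 922383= 851.22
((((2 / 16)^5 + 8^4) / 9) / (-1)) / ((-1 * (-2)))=-14913081 / 65536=-227.56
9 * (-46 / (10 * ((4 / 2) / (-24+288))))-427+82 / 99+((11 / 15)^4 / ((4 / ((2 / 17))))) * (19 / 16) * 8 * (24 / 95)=-92948166023 / 15778125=-5890.95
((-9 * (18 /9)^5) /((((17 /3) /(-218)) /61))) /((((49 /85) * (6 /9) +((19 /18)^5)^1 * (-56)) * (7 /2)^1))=-27137673285120 /10258942183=-2645.27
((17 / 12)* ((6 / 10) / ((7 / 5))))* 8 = 34 / 7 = 4.86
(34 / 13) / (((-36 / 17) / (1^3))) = -289 / 234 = -1.24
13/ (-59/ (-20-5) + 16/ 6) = 75/ 29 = 2.59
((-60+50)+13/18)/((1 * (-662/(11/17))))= 0.01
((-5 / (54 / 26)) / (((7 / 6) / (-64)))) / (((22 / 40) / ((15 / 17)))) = 832000 / 3927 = 211.87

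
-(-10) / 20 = 1 / 2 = 0.50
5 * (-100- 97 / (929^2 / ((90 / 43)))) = -18555425150 / 37110763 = -500.00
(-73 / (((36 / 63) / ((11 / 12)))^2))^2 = 187330555489 / 5308416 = 35289.35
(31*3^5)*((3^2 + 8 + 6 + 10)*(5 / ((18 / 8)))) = 552420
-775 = -775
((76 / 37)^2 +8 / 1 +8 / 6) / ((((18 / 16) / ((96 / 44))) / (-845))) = -273644800 / 12321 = -22209.63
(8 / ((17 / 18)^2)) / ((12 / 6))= 1296 / 289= 4.48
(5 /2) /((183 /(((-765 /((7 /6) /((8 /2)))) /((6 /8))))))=-47.78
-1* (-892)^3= 709732288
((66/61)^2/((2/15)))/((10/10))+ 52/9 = 14.56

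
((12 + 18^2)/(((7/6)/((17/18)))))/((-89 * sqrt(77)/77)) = -272 * sqrt(77)/89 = -26.82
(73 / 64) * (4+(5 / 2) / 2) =1533 / 256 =5.99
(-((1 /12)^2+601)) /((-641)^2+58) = -86545 /59175216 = -0.00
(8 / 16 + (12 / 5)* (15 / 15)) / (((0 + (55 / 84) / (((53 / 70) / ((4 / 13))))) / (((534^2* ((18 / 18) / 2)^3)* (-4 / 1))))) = -4273276527 / 2750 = -1553918.74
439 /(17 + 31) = 439 /48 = 9.15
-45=-45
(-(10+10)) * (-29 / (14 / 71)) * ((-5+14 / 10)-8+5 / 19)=-4435086 / 133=-33346.51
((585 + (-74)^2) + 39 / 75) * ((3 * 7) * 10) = 6364596 / 5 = 1272919.20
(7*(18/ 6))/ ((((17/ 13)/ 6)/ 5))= 8190/ 17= 481.76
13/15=0.87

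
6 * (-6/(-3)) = 12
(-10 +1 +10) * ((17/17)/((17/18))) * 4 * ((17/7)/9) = 8/7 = 1.14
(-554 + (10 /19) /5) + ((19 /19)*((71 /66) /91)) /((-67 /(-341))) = -384947149 /695058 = -553.83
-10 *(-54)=540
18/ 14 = 9/ 7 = 1.29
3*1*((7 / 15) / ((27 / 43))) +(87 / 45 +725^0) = 697 / 135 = 5.16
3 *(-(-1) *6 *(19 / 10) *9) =1539 / 5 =307.80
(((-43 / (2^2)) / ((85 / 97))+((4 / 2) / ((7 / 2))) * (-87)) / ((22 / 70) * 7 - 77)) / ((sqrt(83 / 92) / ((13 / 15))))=0.76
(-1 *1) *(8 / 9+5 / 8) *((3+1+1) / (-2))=545 / 144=3.78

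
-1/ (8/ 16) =-2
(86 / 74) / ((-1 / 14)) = -602 / 37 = -16.27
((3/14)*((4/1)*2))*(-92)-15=-1209/7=-172.71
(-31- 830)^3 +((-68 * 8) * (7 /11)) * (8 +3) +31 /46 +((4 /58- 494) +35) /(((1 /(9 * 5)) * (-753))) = -638281160.90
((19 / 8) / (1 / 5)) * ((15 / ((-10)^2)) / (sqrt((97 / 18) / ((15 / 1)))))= 2.97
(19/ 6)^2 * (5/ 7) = 1805/ 252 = 7.16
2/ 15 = 0.13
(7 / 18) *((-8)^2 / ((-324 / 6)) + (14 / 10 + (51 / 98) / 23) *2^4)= 1641404 / 195615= 8.39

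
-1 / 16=-0.06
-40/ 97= -0.41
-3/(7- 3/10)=-30/67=-0.45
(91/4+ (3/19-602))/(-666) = 44011/50616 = 0.87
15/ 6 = 5/ 2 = 2.50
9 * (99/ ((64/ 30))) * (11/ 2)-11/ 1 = 146311/ 64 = 2286.11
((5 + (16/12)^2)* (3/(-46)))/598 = -61/82524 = -0.00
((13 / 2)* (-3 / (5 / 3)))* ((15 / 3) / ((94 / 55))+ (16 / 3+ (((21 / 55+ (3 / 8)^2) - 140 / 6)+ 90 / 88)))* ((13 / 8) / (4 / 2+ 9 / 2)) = 261879579 / 6617600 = 39.57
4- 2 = 2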